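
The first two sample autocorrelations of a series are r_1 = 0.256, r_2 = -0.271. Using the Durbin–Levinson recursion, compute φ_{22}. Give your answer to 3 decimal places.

-0.360

φ_{22} = (r_2 − r_1²) / (1 − r_1²)
r_1² = (0.256)² = 0.065536
Numerator = -0.271 − 0.0655 = -0.3365; denominator = 1 − 0.0655 = 0.9345
φ_{22} = -0.3365 / 0.9345 = -0.360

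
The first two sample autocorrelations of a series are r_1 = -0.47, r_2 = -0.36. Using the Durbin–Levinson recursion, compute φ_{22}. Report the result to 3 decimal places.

φ_{22} = (r_2 − r_1²) / (1 − r_1²)
r_1² = (-0.47)² = 0.2209
Numerator = -0.36 − 0.2209 = -0.5809; denominator = 1 − 0.2209 = 0.7791
φ_{22} = -0.5809 / 0.7791 = -0.746

-0.746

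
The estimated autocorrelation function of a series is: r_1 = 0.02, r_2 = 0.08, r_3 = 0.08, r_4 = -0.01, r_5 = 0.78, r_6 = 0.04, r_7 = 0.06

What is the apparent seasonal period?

5

The largest autocorrelation is r_5 = 0.78; the remaining lags stay at or below 0.08.
The dominant spike at lag 5 indicates a seasonal period of 5.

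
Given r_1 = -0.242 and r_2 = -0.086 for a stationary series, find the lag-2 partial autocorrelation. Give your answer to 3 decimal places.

φ_{22} = (r_2 − r_1²) / (1 − r_1²)
r_1² = (-0.242)² = 0.058564
Numerator = -0.086 − 0.0586 = -0.1446; denominator = 1 − 0.0586 = 0.9414
φ_{22} = -0.1446 / 0.9414 = -0.154

-0.154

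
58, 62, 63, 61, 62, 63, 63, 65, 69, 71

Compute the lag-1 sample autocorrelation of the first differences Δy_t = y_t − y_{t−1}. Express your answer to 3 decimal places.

0.170

First differences Δy: 4, 1, -2, 1, 1, 0, 2, 4, 2
Mean of differences = 1.4444
Numerator Σ(Δy_t−Δȳ)(Δy_{t+1}−Δȳ) = 4.8025
Denominator Σ(Δy_t−Δȳ)² = 28.2222
r_1(Δy) = 4.8025 / 28.2222 = 0.170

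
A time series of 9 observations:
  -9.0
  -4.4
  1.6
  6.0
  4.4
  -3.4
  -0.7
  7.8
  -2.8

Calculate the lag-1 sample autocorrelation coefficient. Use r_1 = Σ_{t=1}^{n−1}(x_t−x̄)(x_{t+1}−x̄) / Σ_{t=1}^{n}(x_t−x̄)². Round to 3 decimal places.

Mean x̄ = (-9.0 − 4.4 + 1.6 + 6.0 + 4.4 − 3.4 − 0.7 + 7.8 − 2.8)/9 = -0.0556
Numerator Σ_{t=1}^{8}(x_t−x̄)(x_{t+1}−x̄) = 29.3047
Denominator Σ(x_t−x̄)² = 238.9822
r_1 = 29.3047 / 238.9822 = 0.123

0.123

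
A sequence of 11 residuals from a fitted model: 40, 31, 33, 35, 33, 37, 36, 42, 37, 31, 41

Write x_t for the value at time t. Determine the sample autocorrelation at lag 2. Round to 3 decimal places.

Mean x̄ = (40 + 31 + 33 + 35 + 33 + 37 + 36 + 42 + 37 + 31 + 41)/11 = 36.0000
Numerator Σ_{t=1}^{9}(x_t−x̄)(x_{t+2}−x̄) = -18.0000
Denominator Σ(x_t−x̄)² = 148.0000
r_2 = -18.0000 / 148.0000 = -0.122

-0.122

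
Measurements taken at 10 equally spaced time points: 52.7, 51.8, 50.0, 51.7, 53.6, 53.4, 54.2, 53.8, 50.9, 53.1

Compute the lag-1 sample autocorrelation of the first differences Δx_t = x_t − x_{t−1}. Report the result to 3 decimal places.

First differences Δx: -0.9, -1.8, 1.7, 1.9, -0.2, 0.8, -0.4, -2.9, 2.2
Mean of differences = 0.0444
Numerator Σ(Δx_t−Δx̄)(Δx_{t+1}−Δx̄) = -4.2520
Denominator Σ(Δx_t−Δx̄)² = 24.6222
r_1(Δx) = -4.2520 / 24.6222 = -0.173

-0.173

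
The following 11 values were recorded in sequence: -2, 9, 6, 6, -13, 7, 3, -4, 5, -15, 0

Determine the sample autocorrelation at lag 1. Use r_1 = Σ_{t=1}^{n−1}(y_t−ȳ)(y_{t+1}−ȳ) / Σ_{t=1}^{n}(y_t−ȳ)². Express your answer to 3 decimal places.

Mean ȳ = (-2 + 9 + 6 + 6 − 13 + 7 + 3 − 4 + 5 − 15 + 0)/11 = 0.1818
Numerator Σ_{t=1}^{10}(y_t−ȳ)(y_{t+1}−ȳ) = -183.7603
Denominator Σ(y_t−ȳ)² = 649.6364
r_1 = -183.7603 / 649.6364 = -0.283

-0.283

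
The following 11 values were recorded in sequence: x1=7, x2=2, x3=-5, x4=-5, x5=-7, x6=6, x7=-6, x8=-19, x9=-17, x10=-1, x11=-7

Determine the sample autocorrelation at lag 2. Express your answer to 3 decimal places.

-0.247

Mean x̄ = (7 + 2 − 5 − 5 − 7 + 6 − 6 − 19 − 17 − 1 − 7)/11 = -4.7273
Numerator Σ_{t=1}^{9}(x_t−x̄)(x_{t+2}−x̄) = -167.2397
Denominator Σ(x_t−x̄)² = 678.1818
r_2 = -167.2397 / 678.1818 = -0.247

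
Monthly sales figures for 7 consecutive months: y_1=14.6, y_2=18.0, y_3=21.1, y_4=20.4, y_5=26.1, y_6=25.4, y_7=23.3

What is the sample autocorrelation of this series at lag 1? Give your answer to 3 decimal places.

0.464

Mean ȳ = (14.6 + 18.0 + 21.1 + 20.4 + 26.1 + 25.4 + 23.3)/7 = 21.2714
Deviations from mean: -6.6714, -3.2714, -0.1714, -0.8714, 4.8286, 4.1286, 2.0286
Σ(y_t−ȳ)(y_{t+1}−ȳ) = (21.8251) + (0.5608) + (0.1494) + (-4.2078) + (19.9351) + (8.3751) = 46.6378
Denominator Σ(y_t−ȳ)² = 100.4743
r_1 = 46.6378 / 100.4743 = 0.464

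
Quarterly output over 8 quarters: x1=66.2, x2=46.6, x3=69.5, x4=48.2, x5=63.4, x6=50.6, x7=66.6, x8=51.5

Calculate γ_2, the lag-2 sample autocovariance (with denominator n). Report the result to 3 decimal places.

54.383

Mean x̄ = (66.2 + 46.6 + 69.5 + 48.2 + 63.4 + 50.6 + 66.6 + 51.5)/8 = 57.8250
Σ_{t=1}^{6}(x_t−x̄)(x_{t+2}−x̄) = 435.0663
γ_2 = 435.0663 / 8 = 54.383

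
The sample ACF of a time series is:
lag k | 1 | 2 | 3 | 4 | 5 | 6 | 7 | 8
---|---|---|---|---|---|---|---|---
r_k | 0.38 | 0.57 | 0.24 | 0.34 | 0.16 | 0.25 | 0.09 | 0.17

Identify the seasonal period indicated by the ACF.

The largest autocorrelation is r_2 = 0.57; the remaining lags stay at or below 0.38.
The dominant spike at lag 2 indicates a seasonal period of 2.

2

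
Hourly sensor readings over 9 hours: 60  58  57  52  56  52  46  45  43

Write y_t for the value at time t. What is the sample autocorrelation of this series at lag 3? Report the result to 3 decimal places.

Mean ȳ = (60 + 58 + 57 + 52 + 56 + 52 + 46 + 45 + 43)/9 = 52.1111
Σ(y_t−ȳ)(y_{t+3}−ȳ) = (-0.8765) + (22.9012) + (-0.5432) + (0.6790) + (-27.6543) + (1.0123) = -4.4815
Denominator Σ(y_t−ȳ)² = 306.8889
r_3 = -4.4815 / 306.8889 = -0.015

-0.015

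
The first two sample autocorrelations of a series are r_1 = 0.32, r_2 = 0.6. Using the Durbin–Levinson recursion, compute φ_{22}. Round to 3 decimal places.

φ_{22} = (r_2 − r_1²) / (1 − r_1²)
r_1² = (0.32)² = 0.1024
Numerator = 0.6 − 0.1024 = 0.4976; denominator = 1 − 0.1024 = 0.8976
φ_{22} = 0.4976 / 0.8976 = 0.554

0.554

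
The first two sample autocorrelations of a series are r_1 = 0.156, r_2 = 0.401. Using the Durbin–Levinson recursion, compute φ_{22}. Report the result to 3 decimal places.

φ_{22} = (r_2 − r_1²) / (1 − r_1²)
r_1² = (0.156)² = 0.024336
Numerator = 0.401 − 0.0243 = 0.3767; denominator = 1 − 0.0243 = 0.9757
φ_{22} = 0.3767 / 0.9757 = 0.386

0.386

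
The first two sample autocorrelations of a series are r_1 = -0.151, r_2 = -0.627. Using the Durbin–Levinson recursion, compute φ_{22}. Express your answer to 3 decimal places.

φ_{22} = (r_2 − r_1²) / (1 − r_1²)
r_1² = (-0.151)² = 0.022801
Numerator = -0.627 − 0.0228 = -0.6498; denominator = 1 − 0.0228 = 0.9772
φ_{22} = -0.6498 / 0.9772 = -0.665

-0.665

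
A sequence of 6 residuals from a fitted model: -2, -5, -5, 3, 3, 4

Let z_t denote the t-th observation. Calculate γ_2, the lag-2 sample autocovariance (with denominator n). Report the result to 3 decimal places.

-1.481

Mean z̄ = (-2 − 5 − 5 + 3 + 3 + 4)/6 = -0.3333
Σ_{t=1}^{4}(z_t−z̄)(z_{t+2}−z̄) = -8.8889
γ_2 = -8.8889 / 6 = -1.481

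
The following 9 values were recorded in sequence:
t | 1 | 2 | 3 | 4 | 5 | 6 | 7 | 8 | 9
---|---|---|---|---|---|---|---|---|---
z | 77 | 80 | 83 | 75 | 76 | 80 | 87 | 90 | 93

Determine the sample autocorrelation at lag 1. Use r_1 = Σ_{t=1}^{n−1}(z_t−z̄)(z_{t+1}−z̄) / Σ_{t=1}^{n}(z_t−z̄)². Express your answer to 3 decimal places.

0.530

Mean z̄ = (77 + 80 + 83 + 75 + 76 + 80 + 87 + 90 + 93)/9 = 82.3333
Numerator Σ_{t=1}^{8}(z_t−z̄)(z_{t+1}−z̄) = 173.8889
Denominator Σ(z_t−z̄)² = 328.0000
r_1 = 173.8889 / 328.0000 = 0.530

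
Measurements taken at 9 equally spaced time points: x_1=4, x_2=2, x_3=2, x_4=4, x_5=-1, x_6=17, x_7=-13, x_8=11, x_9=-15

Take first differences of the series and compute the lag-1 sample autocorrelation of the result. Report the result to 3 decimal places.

First differences Δx: -2, 0, 2, -5, 18, -30, 24, -26
Mean of differences = -2.3750
Numerator Σ(Δx_t−Δx̄)(Δx_{t+1}−Δx̄) = -1968.2656
Denominator Σ(Δx_t−Δx̄)² = 2463.8750
r_1(Δx) = -1968.2656 / 2463.8750 = -0.799

-0.799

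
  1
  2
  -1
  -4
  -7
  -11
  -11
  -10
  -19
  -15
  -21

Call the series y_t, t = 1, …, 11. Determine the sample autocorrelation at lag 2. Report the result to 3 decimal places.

Mean ȳ = (1 + 2 − 1 − 4 − 7 − 11 − 11 − 10 − 19 − 15 − 21)/11 = -8.7273
Numerator Σ_{t=1}^{9}(y_t−ȳ)(y_{t+2}−ȳ) = 284.8512
Denominator Σ(y_t−ȳ)² = 602.1818
r_2 = 284.8512 / 602.1818 = 0.473

0.473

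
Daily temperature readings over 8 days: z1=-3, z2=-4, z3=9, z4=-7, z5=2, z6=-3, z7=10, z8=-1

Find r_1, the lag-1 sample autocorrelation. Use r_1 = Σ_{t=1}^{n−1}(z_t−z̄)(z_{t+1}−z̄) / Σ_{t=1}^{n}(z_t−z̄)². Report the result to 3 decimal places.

-0.559

Mean z̄ = (-3 − 4 + 9 − 7 + 2 − 3 + 10 − 1)/8 = 0.3750
Deviations from mean: -3.3750, -4.3750, 8.6250, -7.3750, 1.6250, -3.3750, 9.6250, -1.3750
Σ(z_t−z̄)(z_{t+1}−z̄) = (14.7656) + (-37.7344) + (-63.6094) + (-11.9844) + (-5.4844) + (-32.4844) + (-13.2344) = -149.7656
Denominator Σ(z_t−z̄)² = 267.8750
r_1 = -149.7656 / 267.8750 = -0.559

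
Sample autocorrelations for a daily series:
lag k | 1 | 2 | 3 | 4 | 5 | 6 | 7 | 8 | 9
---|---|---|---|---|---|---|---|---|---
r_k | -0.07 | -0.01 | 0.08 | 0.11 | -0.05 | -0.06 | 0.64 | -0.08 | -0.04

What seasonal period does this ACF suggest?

The largest autocorrelation is r_7 = 0.64; the remaining lags stay at or below 0.11.
The dominant spike at lag 7 indicates a seasonal period of 7.

7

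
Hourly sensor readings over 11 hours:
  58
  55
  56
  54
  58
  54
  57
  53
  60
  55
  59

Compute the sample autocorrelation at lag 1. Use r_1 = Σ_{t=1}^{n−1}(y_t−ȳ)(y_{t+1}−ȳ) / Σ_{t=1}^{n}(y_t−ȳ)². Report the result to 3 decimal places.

-0.643

Mean ȳ = (58 + 55 + 56 + 54 + 58 + 54 + 57 + 53 + 60 + 55 + 59)/11 = 56.2727
Numerator Σ_{t=1}^{10}(y_t−ȳ)(y_{t+1}−ȳ) = -33.5289
Denominator Σ(y_t−ȳ)² = 52.1818
r_1 = -33.5289 / 52.1818 = -0.643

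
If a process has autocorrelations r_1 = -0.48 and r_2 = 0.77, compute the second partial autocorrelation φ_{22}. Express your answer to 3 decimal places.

φ_{22} = (r_2 − r_1²) / (1 − r_1²)
r_1² = (-0.48)² = 0.2304
Numerator = 0.77 − 0.2304 = 0.5396; denominator = 1 − 0.2304 = 0.7696
φ_{22} = 0.5396 / 0.7696 = 0.701

0.701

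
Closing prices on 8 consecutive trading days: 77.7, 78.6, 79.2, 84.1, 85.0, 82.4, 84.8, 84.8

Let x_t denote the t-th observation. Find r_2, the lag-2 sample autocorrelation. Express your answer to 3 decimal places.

Mean x̄ = (77.7 + 78.6 + 79.2 + 84.1 + 85.0 + 82.4 + 84.8 + 84.8)/8 = 82.0750
Deviations from mean: -4.3750, -3.4750, -2.8750, 2.0250, 2.9250, 0.3250, 2.7250, 2.7250
Σ(x_t−x̄)(x_{t+2}−x̄) = (12.5781) + (-7.0369) + (-8.4094) + (0.6581) + (7.9706) + (0.8856) = 6.6463
Denominator Σ(x_t−x̄)² = 67.0950
r_2 = 6.6463 / 67.0950 = 0.099

0.099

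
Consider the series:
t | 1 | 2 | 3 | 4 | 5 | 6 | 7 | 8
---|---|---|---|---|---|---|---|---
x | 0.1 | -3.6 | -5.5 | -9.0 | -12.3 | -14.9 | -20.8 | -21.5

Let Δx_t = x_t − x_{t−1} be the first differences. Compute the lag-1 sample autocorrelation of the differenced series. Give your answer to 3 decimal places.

-0.588

First differences Δx: -3.7, -1.9, -3.5, -3.3, -2.6, -5.9, -0.7
Mean of differences = -3.0857
Numerator Σ(Δx_t−Δx̄)(Δx_{t+1}−Δx̄) = -9.3159
Denominator Σ(Δx_t−Δx̄)² = 15.8486
r_1(Δx) = -9.3159 / 15.8486 = -0.588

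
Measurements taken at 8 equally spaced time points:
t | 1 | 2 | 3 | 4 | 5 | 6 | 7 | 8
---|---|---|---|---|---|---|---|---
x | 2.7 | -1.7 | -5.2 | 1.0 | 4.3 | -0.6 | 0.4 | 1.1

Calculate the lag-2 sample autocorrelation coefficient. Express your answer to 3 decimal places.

Mean x̄ = (2.7 − 1.7 − 5.2 + 1.0 + 4.3 − 0.6 + 0.4 + 1.1)/8 = 0.2500
Deviations from mean: 2.4500, -1.9500, -5.4500, 0.7500, 4.0500, -0.8500, 0.1500, 0.8500
Σ(x_t−x̄)(x_{t+2}−x̄) = (-13.3525) + (-1.4625) + (-22.0725) + (-0.6375) + (0.6075) + (-0.7225) = -37.6400
Denominator Σ(x_t−x̄)² = 57.9400
r_2 = -37.6400 / 57.9400 = -0.650

-0.650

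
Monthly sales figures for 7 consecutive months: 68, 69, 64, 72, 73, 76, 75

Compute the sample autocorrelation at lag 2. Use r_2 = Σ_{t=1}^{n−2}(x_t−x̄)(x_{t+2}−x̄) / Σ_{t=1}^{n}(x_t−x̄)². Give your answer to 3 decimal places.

Mean x̄ = (68 + 69 + 64 + 72 + 73 + 76 + 75)/7 = 71.0000
Deviations from mean: -3.0000, -2.0000, -7.0000, 1.0000, 2.0000, 5.0000, 4.0000
Numerator Σ_{t=1}^{5}(x_t−x̄)(x_{t+2}−x̄) = 18.0000
Denominator Σ(x_t−x̄)² = 108.0000
r_2 = 18.0000 / 108.0000 = 0.167

0.167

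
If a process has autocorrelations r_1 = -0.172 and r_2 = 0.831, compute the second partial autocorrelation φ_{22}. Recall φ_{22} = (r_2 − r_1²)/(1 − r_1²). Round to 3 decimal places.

φ_{22} = (r_2 − r_1²) / (1 − r_1²)
r_1² = (-0.172)² = 0.029584
Numerator = 0.831 − 0.0296 = 0.8014; denominator = 1 − 0.0296 = 0.9704
φ_{22} = 0.8014 / 0.9704 = 0.826

0.826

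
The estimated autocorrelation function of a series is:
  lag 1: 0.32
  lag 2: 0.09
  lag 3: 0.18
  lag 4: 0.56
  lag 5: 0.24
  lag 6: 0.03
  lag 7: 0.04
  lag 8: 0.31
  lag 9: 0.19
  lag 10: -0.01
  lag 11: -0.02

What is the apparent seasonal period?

4

The largest autocorrelation is r_4 = 0.56; the remaining lags stay at or below 0.32. The elevated value at lag 1 (0.32), dropping to 0.09 at lag 2, reflects decaying short-term dependence rather than seasonality.
The dominant spike at lag 4 indicates a seasonal period of 4.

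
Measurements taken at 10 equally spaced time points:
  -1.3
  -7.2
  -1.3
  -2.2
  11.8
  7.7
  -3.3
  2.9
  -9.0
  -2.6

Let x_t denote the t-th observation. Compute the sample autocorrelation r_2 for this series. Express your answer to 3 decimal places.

-0.007

Mean x̄ = (-1.3 − 7.2 − 1.3 − 2.2 + 11.8 + 7.7 − 3.3 + 2.9 − 9.0 − 2.6)/10 = -0.4500
Numerator Σ_{t=1}^{8}(x_t−x̄)(x_{t+2}−x̄) = -2.5850
Denominator Σ(x_t−x̄)² = 363.6250
r_2 = -2.5850 / 363.6250 = -0.007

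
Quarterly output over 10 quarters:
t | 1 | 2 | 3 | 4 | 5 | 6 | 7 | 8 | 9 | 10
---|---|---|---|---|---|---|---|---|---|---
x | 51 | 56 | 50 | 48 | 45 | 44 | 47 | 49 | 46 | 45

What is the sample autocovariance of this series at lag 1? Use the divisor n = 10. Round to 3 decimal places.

5.889

Mean x̄ = (51 + 56 + 50 + 48 + 45 + 44 + 47 + 49 + 46 + 45)/10 = 48.1000
Σ_{t=1}^{9}(x_t−x̄)(x_{t+1}−x̄) = 58.8900
γ_1 = 58.8900 / 10 = 5.889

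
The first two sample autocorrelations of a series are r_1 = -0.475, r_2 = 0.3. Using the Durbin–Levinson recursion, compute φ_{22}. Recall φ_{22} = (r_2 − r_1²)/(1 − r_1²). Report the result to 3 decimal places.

0.096

φ_{22} = (r_2 − r_1²) / (1 − r_1²)
r_1² = (-0.475)² = 0.225625
Numerator = 0.3 − 0.2256 = 0.0744; denominator = 1 − 0.2256 = 0.7744
φ_{22} = 0.0744 / 0.7744 = 0.096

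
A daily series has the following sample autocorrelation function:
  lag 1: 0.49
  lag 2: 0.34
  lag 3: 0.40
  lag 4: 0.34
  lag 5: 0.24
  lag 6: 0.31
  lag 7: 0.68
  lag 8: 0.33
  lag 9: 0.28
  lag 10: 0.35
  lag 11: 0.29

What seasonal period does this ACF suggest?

7

The largest autocorrelation is r_7 = 0.68; the remaining lags stay at or below 0.49. The elevated value at lag 1 (0.49), dropping to 0.34 at lag 2, reflects decaying short-term dependence rather than seasonality.
The dominant spike at lag 7 indicates a seasonal period of 7.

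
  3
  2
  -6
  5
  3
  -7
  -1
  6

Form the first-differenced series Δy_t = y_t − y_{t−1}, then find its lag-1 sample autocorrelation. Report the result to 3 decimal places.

First differences Δy: -1, -8, 11, -2, -10, 6, 7
Mean of differences = 0.4286
Numerator Σ(Δy_t−Δȳ)(Δy_{t+1}−Δȳ) = -98.8980
Denominator Σ(Δy_t−Δȳ)² = 373.7143
r_1(Δy) = -98.8980 / 373.7143 = -0.265

-0.265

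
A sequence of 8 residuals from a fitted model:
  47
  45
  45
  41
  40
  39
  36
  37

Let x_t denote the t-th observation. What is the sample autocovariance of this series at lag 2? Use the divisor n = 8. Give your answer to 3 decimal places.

4.078

Mean x̄ = (47 + 45 + 45 + 41 + 40 + 39 + 36 + 37)/8 = 41.2500
Σ_{t=1}^{6}(x_t−x̄)(x_{t+2}−x̄) = 32.6250
γ_2 = 32.6250 / 8 = 4.078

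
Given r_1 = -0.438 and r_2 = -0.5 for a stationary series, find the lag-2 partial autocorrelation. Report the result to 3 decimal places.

-0.856

φ_{22} = (r_2 − r_1²) / (1 − r_1²)
r_1² = (-0.438)² = 0.191844
Numerator = -0.5 − 0.1918 = -0.6918; denominator = 1 − 0.1918 = 0.8082
φ_{22} = -0.6918 / 0.8082 = -0.856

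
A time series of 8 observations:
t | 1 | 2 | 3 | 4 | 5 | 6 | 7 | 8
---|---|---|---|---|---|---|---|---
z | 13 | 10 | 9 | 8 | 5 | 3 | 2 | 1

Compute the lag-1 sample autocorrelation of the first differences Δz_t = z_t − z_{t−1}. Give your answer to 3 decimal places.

-0.120

First differences Δz: -3, -1, -1, -3, -2, -1, -1
Mean of differences = -1.7143
Numerator Σ(Δz_t−Δz̄)(Δz_{t+1}−Δz̄) = -0.6531
Denominator Σ(Δz_t−Δz̄)² = 5.4286
r_1(Δz) = -0.6531 / 5.4286 = -0.120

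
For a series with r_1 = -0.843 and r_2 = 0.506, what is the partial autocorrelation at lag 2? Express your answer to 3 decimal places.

φ_{22} = (r_2 − r_1²) / (1 − r_1²)
r_1² = (-0.843)² = 0.710649
Numerator = 0.506 − 0.7106 = -0.2046; denominator = 1 − 0.7106 = 0.2894
φ_{22} = -0.2046 / 0.2894 = -0.707

-0.707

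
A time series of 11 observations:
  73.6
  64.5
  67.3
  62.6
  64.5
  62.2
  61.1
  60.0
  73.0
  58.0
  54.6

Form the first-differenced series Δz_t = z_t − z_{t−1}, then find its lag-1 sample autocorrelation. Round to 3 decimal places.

First differences Δz: -9.1, 2.8, -4.7, 1.9, -2.3, -1.1, -1.1, 13.0, -15.0, -3.4
Mean of differences = -1.9000
Numerator Σ(Δz_t−Δz̄)(Δz_{t+1}−Δz̄) = -222.4600
Denominator Σ(Δz_t−Δz̄)² = 493.5200
r_1(Δz) = -222.4600 / 493.5200 = -0.451

-0.451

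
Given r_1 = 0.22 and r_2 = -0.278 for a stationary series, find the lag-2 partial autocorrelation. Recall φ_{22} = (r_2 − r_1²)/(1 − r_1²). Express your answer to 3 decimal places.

-0.343

φ_{22} = (r_2 − r_1²) / (1 − r_1²)
r_1² = (0.22)² = 0.0484
Numerator = -0.278 − 0.0484 = -0.3264; denominator = 1 − 0.0484 = 0.9516
φ_{22} = -0.3264 / 0.9516 = -0.343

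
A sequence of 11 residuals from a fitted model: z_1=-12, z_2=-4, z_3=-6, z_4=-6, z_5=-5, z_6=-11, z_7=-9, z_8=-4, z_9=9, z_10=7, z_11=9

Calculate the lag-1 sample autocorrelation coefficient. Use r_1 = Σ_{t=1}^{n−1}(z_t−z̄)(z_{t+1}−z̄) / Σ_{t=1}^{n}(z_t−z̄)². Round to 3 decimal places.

Mean z̄ = (-12 − 4 − 6 − 6 − 5 − 11 − 9 − 4 + 9 + 7 + 9)/11 = -2.9091
Numerator Σ_{t=1}^{10}(z_t−z̄)(z_{t+1}−z̄) = 325.1736
Denominator Σ(z_t−z̄)² = 592.9091
r_1 = 325.1736 / 592.9091 = 0.548

0.548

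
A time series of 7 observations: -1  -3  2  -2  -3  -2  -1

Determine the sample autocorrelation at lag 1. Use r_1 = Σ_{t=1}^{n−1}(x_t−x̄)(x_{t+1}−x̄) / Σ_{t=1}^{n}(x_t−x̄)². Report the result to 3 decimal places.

Mean x̄ = (-1 − 3 + 2 − 2 − 3 − 2 − 1)/7 = -1.4286
Deviations from mean: 0.4286, -1.5714, 3.4286, -0.5714, -1.5714, -0.5714, 0.4286
Σ(x_t−x̄)(x_{t+1}−x̄) = (-0.6735) + (-5.3878) + (-1.9592) + (0.8980) + (0.8980) + (-0.2449) = -6.4694
Denominator Σ(x_t−x̄)² = 17.7143
r_1 = -6.4694 / 17.7143 = -0.365

-0.365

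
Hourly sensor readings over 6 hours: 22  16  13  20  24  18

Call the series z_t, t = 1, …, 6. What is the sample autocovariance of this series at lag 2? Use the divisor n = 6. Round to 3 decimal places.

Mean z̄ = (22 + 16 + 13 + 20 + 24 + 18)/6 = 18.8333
Deviations: 3.1667, -2.8333, -5.8333, 1.1667, 5.1667, -0.8333
Σ_{t=1}^{4}(z_t−z̄)(z_{t+2}−z̄) = -52.8889
γ_2 = -52.8889 / 6 = -8.815

-8.815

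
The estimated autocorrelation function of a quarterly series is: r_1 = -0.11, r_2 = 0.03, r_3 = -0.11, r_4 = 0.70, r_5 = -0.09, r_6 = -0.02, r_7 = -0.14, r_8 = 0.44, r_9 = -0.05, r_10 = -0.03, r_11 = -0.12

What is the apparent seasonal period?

4

The largest autocorrelation is r_4 = 0.70, with a weaker echo at lag 8 (0.44); the remaining lags stay at or below 0.03.
The dominant spike at lag 4 indicates a seasonal period of 4.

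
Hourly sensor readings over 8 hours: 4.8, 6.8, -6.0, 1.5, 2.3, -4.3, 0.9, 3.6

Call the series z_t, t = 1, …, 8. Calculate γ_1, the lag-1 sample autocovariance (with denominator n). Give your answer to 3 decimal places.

Mean z̄ = (4.8 + 6.8 − 6.0 + 1.5 + 2.3 − 4.3 + 0.9 + 3.6)/8 = 1.2000
Deviations: 3.6000, 5.6000, -7.2000, 0.3000, 1.1000, -5.5000, -0.3000, 2.4000
Σ_{t=1}^{7}(z_t−z̄)(z_{t+1}−z̄) = -27.1100
γ_1 = -27.1100 / 8 = -3.389

-3.389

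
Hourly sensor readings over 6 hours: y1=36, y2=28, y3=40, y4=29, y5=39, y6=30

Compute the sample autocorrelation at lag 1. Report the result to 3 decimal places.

Mean ȳ = (36 + 28 + 40 + 29 + 39 + 30)/6 = 33.6667
Σ(y_t−ȳ)(y_{t+1}−ȳ) = (-13.2222) + (-35.8889) + (-29.5556) + (-24.8889) + (-19.5556) = -123.1111
Denominator Σ(y_t−ȳ)² = 141.3333
r_1 = -123.1111 / 141.3333 = -0.871

-0.871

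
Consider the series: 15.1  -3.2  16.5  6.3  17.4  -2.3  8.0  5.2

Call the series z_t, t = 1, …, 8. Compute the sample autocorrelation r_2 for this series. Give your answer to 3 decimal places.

Mean z̄ = (15.1 − 3.2 + 16.5 + 6.3 + 17.4 − 2.3 + 8.0 + 5.2)/8 = 7.8750
Deviations from mean: 7.2250, -11.0750, 8.6250, -1.5750, 9.5250, -10.1750, 0.1250, -2.6750
Σ(z_t−z̄)(z_{t+2}−z̄) = (62.3156) + (17.4431) + (82.1531) + (16.0256) + (1.1906) + (27.2181) = 206.3463
Denominator Σ(z_t−z̄)² = 453.1550
r_2 = 206.3463 / 453.1550 = 0.455

0.455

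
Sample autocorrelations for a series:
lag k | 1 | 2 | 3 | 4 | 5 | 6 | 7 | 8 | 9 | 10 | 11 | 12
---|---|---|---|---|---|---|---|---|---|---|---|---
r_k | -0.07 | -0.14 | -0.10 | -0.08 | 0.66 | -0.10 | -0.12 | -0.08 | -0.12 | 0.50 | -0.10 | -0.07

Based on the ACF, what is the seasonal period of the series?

The largest autocorrelation is r_5 = 0.66, with a weaker echo at lag 10 (0.50); the remaining lags stay at or below -0.07.
The dominant spike at lag 5 indicates a seasonal period of 5.

5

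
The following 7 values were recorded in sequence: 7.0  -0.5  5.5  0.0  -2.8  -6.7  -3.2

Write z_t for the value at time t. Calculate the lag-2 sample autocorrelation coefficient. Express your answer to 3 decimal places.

Mean z̄ = (7.0 − 0.5 + 5.5 + 0.0 − 2.8 − 6.7 − 3.2)/7 = -0.1000
Deviations from mean: 7.1000, -0.4000, 5.6000, 0.1000, -2.7000, -6.6000, -3.1000
Numerator Σ_{t=1}^{5}(z_t−z̄)(z_{t+2}−z̄) = 32.3100
Denominator Σ(z_t−z̄)² = 142.4000
r_2 = 32.3100 / 142.4000 = 0.227

0.227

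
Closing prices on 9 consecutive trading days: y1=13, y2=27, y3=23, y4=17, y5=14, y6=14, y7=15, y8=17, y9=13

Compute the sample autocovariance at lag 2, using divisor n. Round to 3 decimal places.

-3.111

Mean ȳ = (13 + 27 + 23 + 17 + 14 + 14 + 15 + 17 + 13)/9 = 17.0000
Σ_{t=1}^{7}(y_t−ȳ)(y_{t+2}−ȳ) = -28.0000
γ_2 = -28.0000 / 9 = -3.111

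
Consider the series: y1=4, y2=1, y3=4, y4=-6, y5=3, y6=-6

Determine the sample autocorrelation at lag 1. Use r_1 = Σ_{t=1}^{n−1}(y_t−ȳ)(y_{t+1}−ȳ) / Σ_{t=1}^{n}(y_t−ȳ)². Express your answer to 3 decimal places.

-0.456

Mean ȳ = (4 + 1 + 4 − 6 + 3 − 6)/6 = 0.0000
Deviations from mean: 4.0000, 1.0000, 4.0000, -6.0000, 3.0000, -6.0000
Σ(y_t−ȳ)(y_{t+1}−ȳ) = (4.0000) + (4.0000) + (-24.0000) + (-18.0000) + (-18.0000) = -52.0000
Denominator Σ(y_t−ȳ)² = 114.0000
r_1 = -52.0000 / 114.0000 = -0.456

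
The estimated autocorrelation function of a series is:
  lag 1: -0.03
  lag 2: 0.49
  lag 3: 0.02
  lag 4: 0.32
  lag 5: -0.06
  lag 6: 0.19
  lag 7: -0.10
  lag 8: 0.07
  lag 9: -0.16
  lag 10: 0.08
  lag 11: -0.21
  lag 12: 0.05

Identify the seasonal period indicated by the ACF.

2

The largest autocorrelation is r_2 = 0.49, with weaker echoes at lags 4 (0.32) and 6 (0.19); the remaining lags stay at or below 0.08.
The dominant spike at lag 2 indicates a seasonal period of 2.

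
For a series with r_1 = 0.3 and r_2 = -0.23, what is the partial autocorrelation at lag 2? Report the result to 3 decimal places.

φ_{22} = (r_2 − r_1²) / (1 − r_1²)
r_1² = (0.3)² = 0.09
Numerator = -0.23 − 0.0900 = -0.3200; denominator = 1 − 0.0900 = 0.9100
φ_{22} = -0.3200 / 0.9100 = -0.352

-0.352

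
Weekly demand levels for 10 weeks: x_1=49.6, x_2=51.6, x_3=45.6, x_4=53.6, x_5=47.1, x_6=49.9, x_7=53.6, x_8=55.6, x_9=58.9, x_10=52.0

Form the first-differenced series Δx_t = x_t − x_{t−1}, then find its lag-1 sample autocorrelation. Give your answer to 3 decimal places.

First differences Δx: 2.0, -6.0, 8.0, -6.5, 2.8, 3.7, 2.0, 3.3, -6.9
Mean of differences = 0.2667
Numerator Σ(Δx_t−Δx̄)(Δx_{t+1}−Δx̄) = -130.6278
Denominator Σ(Δx_t−Δx̄)² = 229.6400
r_1(Δx) = -130.6278 / 229.6400 = -0.569

-0.569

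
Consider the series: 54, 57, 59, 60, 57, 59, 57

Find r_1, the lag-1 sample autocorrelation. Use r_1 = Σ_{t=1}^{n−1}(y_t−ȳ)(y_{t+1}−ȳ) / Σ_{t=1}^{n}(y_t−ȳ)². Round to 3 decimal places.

Mean ȳ = (54 + 57 + 59 + 60 + 57 + 59 + 57)/7 = 57.5714
Deviations from mean: -3.5714, -0.5714, 1.4286, 2.4286, -0.5714, 1.4286, -0.5714
Numerator Σ_{t=1}^{6}(y_t−ȳ)(y_{t+1}−ȳ) = 1.6735
Denominator Σ(y_t−ȳ)² = 23.7143
r_1 = 1.6735 / 23.7143 = 0.071

0.071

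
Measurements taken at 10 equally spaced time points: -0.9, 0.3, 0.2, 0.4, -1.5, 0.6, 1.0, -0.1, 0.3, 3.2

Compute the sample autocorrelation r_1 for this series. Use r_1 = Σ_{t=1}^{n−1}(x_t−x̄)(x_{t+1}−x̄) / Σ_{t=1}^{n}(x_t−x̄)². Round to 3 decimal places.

Mean x̄ = (-0.9 + 0.3 + 0.2 + 0.4 − 1.5 + 0.6 + 1.0 − 0.1 + 0.3 + 3.2)/10 = 0.3500
Numerator Σ_{t=1}^{9}(x_t−x̄)(x_{t+1}−x̄) = -0.7425
Denominator Σ(x_t−x̄)² = 13.8250
r_1 = -0.7425 / 13.8250 = -0.054

-0.054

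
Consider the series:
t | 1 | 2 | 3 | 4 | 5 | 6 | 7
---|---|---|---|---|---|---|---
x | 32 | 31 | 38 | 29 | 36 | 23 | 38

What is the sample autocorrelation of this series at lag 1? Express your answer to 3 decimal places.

-0.703

Mean x̄ = (32 + 31 + 38 + 29 + 36 + 23 + 38)/7 = 32.4286
Deviations from mean: -0.4286, -1.4286, 5.5714, -3.4286, 3.5714, -9.4286, 5.5714
Σ(x_t−x̄)(x_{t+1}−x̄) = (0.6122) + (-7.9592) + (-19.1020) + (-12.2449) + (-33.6735) + (-52.5306) = -124.8980
Denominator Σ(x_t−x̄)² = 177.7143
r_1 = -124.8980 / 177.7143 = -0.703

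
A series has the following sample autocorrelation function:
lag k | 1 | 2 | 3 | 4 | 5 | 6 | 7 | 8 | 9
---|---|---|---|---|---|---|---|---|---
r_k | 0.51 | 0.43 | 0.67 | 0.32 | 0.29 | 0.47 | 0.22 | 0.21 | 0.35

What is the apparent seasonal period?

The largest autocorrelation is r_3 = 0.67; the remaining lags stay at or below 0.51. The elevated value at lag 1 (0.51), dropping to 0.43 at lag 2, reflects decaying short-term dependence rather than seasonality.
The dominant spike at lag 3 indicates a seasonal period of 3.

3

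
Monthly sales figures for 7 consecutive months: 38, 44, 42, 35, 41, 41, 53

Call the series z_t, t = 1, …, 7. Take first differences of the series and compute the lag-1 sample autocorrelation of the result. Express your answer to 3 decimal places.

-0.167

First differences Δz: 6, -2, -7, 6, 0, 12
Mean of differences = 2.5000
Numerator Σ(Δz_t−Δz̄)(Δz_{t+1}−Δz̄) = -38.7500
Denominator Σ(Δz_t−Δz̄)² = 231.5000
r_1(Δz) = -38.7500 / 231.5000 = -0.167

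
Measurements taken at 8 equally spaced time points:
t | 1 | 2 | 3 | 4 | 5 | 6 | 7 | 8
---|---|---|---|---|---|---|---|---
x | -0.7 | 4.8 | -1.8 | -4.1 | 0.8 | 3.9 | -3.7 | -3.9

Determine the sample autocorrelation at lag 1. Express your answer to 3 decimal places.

-0.061

Mean x̄ = (-0.7 + 4.8 − 1.8 − 4.1 + 0.8 + 3.9 − 3.7 − 3.9)/8 = -0.5875
Deviations from mean: -0.1125, 5.3875, -1.2125, -3.5125, 1.3875, 4.4875, -3.1125, -3.3125
Σ(x_t−x̄)(x_{t+1}−x̄) = (-0.6061) + (-6.5323) + (4.2589) + (-4.8736) + (6.2264) + (-13.9673) + (10.3102) = -5.1839
Denominator Σ(x_t−x̄)² = 85.5688
r_1 = -5.1839 / 85.5688 = -0.061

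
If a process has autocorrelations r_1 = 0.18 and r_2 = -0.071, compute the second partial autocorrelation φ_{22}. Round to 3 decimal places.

-0.107

φ_{22} = (r_2 − r_1²) / (1 − r_1²)
r_1² = (0.18)² = 0.0324
Numerator = -0.071 − 0.0324 = -0.1034; denominator = 1 − 0.0324 = 0.9676
φ_{22} = -0.1034 / 0.9676 = -0.107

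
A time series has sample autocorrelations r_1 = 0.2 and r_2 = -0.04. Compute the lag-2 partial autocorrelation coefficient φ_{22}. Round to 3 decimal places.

φ_{22} = (r_2 − r_1²) / (1 − r_1²)
r_1² = (0.2)² = 0.04
Numerator = -0.04 − 0.0400 = -0.0800; denominator = 1 − 0.0400 = 0.9600
φ_{22} = -0.0800 / 0.9600 = -0.083

-0.083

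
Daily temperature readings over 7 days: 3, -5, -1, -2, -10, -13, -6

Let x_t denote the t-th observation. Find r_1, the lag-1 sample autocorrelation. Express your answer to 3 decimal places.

Mean x̄ = (3 − 5 − 1 − 2 − 10 − 13 − 6)/7 = -4.8571
Deviations from mean: 7.8571, -0.1429, 3.8571, 2.8571, -5.1429, -8.1429, -1.1429
Σ(x_t−x̄)(x_{t+1}−x̄) = (-1.1224) + (-0.5510) + (11.0204) + (-14.6939) + (41.8776) + (9.3061) = 45.8367
Denominator Σ(x_t−x̄)² = 178.8571
r_1 = 45.8367 / 178.8571 = 0.256

0.256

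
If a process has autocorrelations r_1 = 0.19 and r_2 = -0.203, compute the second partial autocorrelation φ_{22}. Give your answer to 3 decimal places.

φ_{22} = (r_2 − r_1²) / (1 − r_1²)
r_1² = (0.19)² = 0.0361
Numerator = -0.203 − 0.0361 = -0.2391; denominator = 1 − 0.0361 = 0.9639
φ_{22} = -0.2391 / 0.9639 = -0.248

-0.248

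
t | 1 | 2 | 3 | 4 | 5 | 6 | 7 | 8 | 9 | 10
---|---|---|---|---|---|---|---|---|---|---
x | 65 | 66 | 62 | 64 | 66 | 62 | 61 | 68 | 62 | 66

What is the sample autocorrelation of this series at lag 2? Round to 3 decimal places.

Mean x̄ = (65 + 66 + 62 + 64 + 66 + 62 + 61 + 68 + 62 + 66)/10 = 64.2000
Numerator Σ_{t=1}^{8}(x_t−x̄)(x_{t+2}−x̄) = -5.8800
Denominator Σ(x_t−x̄)² = 49.6000
r_2 = -5.8800 / 49.6000 = -0.119

-0.119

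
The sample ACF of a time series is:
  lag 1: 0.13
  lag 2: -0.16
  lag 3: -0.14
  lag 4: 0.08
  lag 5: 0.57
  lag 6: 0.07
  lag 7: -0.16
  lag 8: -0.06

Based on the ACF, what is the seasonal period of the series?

The largest autocorrelation is r_5 = 0.57; the remaining lags stay at or below 0.13.
The dominant spike at lag 5 indicates a seasonal period of 5.

5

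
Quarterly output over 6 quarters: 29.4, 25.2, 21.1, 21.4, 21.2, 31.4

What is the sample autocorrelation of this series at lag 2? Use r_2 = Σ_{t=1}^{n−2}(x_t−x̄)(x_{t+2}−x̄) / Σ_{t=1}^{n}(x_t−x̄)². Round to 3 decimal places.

-0.257

Mean x̄ = (29.4 + 25.2 + 21.1 + 21.4 + 21.2 + 31.4)/6 = 24.9500
Deviations from mean: 4.4500, 0.2500, -3.8500, -3.5500, -3.7500, 6.4500
Numerator Σ_{t=1}^{4}(x_t−x̄)(x_{t+2}−x̄) = -26.4800
Denominator Σ(x_t−x̄)² = 102.9550
r_2 = -26.4800 / 102.9550 = -0.257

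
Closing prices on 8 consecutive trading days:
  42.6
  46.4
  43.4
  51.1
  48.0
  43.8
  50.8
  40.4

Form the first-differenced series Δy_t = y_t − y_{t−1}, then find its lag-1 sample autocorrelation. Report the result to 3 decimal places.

-0.549

First differences Δy: 3.8, -3.0, 7.7, -3.1, -4.2, 7.0, -10.4
Mean of differences = -0.3143
Numerator Σ(Δy_t−Δȳ)(Δy_{t+1}−Δȳ) = -146.2659
Denominator Σ(Δy_t−Δȳ)² = 266.4486
r_1(Δy) = -146.2659 / 266.4486 = -0.549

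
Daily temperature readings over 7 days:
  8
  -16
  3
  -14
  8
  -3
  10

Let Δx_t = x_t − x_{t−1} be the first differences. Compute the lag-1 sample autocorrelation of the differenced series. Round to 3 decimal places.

First differences Δx: -24, 19, -17, 22, -11, 13
Mean of differences = 0.3333
Numerator Σ(Δx_t−Δx̄)(Δx_{t+1}−Δx̄) = -1542.4444
Denominator Σ(Δx_t−Δx̄)² = 1999.3333
r_1(Δx) = -1542.4444 / 1999.3333 = -0.771

-0.771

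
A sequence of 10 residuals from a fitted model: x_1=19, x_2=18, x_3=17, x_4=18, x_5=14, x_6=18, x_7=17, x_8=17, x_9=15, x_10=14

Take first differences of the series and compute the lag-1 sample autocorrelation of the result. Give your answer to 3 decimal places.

-0.627

First differences Δx: -1, -1, 1, -4, 4, -1, 0, -2, -1
Mean of differences = -0.5556
Numerator Σ(Δx_t−Δx̄)(Δx_{t+1}−Δx̄) = -23.9753
Denominator Σ(Δx_t−Δx̄)² = 38.2222
r_1(Δx) = -23.9753 / 38.2222 = -0.627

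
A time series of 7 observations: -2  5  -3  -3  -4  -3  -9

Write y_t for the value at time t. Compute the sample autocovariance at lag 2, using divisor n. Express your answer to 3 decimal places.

0.875

Mean ȳ = (-2 + 5 − 3 − 3 − 4 − 3 − 9)/7 = -2.7143
Deviations: 0.7143, 7.7143, -0.2857, -0.2857, -1.2857, -0.2857, -6.2857
Σ_{t=1}^{5}(y_t−ȳ)(y_{t+2}−ȳ) = 6.1224
γ_2 = 6.1224 / 7 = 0.875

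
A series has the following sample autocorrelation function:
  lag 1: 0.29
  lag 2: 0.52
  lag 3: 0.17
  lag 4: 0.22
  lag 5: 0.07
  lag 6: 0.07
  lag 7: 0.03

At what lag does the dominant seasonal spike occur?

2

The largest autocorrelation is r_2 = 0.52; the remaining lags stay at or below 0.29.
The dominant spike at lag 2 indicates a seasonal period of 2.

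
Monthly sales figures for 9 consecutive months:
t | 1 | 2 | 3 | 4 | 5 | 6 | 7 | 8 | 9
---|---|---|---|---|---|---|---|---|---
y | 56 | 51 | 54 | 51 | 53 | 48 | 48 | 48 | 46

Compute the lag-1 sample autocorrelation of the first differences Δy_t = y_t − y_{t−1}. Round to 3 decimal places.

First differences Δy: -5, 3, -3, 2, -5, 0, 0, -2
Mean of differences = -1.2500
Numerator Σ(Δy_t−Δȳ)(Δy_{t+1}−Δȳ) = -45.3125
Denominator Σ(Δy_t−Δȳ)² = 63.5000
r_1(Δy) = -45.3125 / 63.5000 = -0.714

-0.714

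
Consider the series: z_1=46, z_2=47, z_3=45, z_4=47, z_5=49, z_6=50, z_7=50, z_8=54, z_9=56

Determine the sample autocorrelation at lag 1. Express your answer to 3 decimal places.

Mean z̄ = (46 + 47 + 45 + 47 + 49 + 50 + 50 + 54 + 56)/9 = 49.3333
Numerator Σ_{t=1}^{8}(z_t−z̄)(z_{t+1}−z̄) = 63.2222
Denominator Σ(z_t−z̄)² = 108.0000
r_1 = 63.2222 / 108.0000 = 0.585

0.585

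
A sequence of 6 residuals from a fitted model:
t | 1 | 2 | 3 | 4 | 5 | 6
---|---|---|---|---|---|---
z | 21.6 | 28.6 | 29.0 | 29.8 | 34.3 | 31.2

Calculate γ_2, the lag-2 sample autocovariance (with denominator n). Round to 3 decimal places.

Mean z̄ = (21.6 + 28.6 + 29.0 + 29.8 + 34.3 + 31.2)/6 = 29.0833
Σ_{t=1}^{4}(z_t−z̄)(z_{t+2}−z̄) = 1.3594
γ_2 = 1.3594 / 6 = 0.227

0.227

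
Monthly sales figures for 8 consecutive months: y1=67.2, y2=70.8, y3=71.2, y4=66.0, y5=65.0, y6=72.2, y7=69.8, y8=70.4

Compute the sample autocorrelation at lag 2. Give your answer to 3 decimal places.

-0.537

Mean ȳ = (67.2 + 70.8 + 71.2 + 66.0 + 65.0 + 72.2 + 69.8 + 70.4)/8 = 69.0750
Deviations from mean: -1.8750, 1.7250, 2.1250, -3.0750, -4.0750, 3.1250, 0.7250, 1.3250
Σ(y_t−ȳ)(y_{t+2}−ȳ) = (-3.9844) + (-5.3044) + (-8.6594) + (-9.6094) + (-2.9544) + (4.1406) = -26.3713
Denominator Σ(y_t−ȳ)² = 49.1150
r_2 = -26.3713 / 49.1150 = -0.537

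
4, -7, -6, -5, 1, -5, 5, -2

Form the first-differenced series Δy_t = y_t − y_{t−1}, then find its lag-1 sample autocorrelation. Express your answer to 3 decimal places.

First differences Δy: -11, 1, 1, 6, -6, 10, -7
Mean of differences = -0.8571
Numerator Σ(Δy_t−Δȳ)(Δy_{t+1}−Δȳ) = -160.4490
Denominator Σ(Δy_t−Δȳ)² = 338.8571
r_1(Δy) = -160.4490 / 338.8571 = -0.474

-0.474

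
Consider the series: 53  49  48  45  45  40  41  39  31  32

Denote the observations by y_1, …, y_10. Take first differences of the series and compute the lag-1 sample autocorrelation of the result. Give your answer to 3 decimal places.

First differences Δy: -4, -1, -3, 0, -5, 1, -2, -8, 1
Mean of differences = -2.3333
Numerator Σ(Δy_t−Δȳ)(Δy_{t+1}−Δȳ) = -39.4444
Denominator Σ(Δy_t−Δȳ)² = 72.0000
r_1(Δy) = -39.4444 / 72.0000 = -0.548

-0.548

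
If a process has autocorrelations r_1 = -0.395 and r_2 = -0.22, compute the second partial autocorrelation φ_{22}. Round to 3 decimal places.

φ_{22} = (r_2 − r_1²) / (1 − r_1²)
r_1² = (-0.395)² = 0.156025
Numerator = -0.22 − 0.1560 = -0.3760; denominator = 1 − 0.1560 = 0.8440
φ_{22} = -0.3760 / 0.8440 = -0.446

-0.446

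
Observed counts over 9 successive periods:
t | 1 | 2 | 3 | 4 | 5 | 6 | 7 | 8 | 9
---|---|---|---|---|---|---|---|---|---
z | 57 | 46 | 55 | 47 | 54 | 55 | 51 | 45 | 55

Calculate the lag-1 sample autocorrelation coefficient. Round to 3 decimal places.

-0.529

Mean z̄ = (57 + 46 + 55 + 47 + 54 + 55 + 51 + 45 + 55)/9 = 51.6667
Numerator Σ_{t=1}^{8}(z_t−z̄)(z_{t+1}−z̄) = -87.7778
Denominator Σ(z_t−z̄)² = 166.0000
r_1 = -87.7778 / 166.0000 = -0.529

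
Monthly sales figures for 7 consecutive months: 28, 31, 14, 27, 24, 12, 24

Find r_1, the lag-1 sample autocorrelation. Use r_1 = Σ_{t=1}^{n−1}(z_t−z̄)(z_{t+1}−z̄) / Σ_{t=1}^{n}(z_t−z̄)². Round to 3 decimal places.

Mean z̄ = (28 + 31 + 14 + 27 + 24 + 12 + 24)/7 = 22.8571
Deviations from mean: 5.1429, 8.1429, -8.8571, 4.1429, 1.1429, -10.8571, 1.1429
Numerator Σ_{t=1}^{6}(z_t−z̄)(z_{t+1}−z̄) = -87.0204
Denominator Σ(z_t−z̄)² = 308.8571
r_1 = -87.0204 / 308.8571 = -0.282

-0.282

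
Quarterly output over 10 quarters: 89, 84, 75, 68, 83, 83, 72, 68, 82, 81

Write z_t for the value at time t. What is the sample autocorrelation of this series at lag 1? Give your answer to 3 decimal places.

Mean z̄ = (89 + 84 + 75 + 68 + 83 + 83 + 72 + 68 + 82 + 81)/10 = 78.5000
Numerator Σ_{t=1}^{9}(z_t−z̄)(z_{t+1}−z̄) = 59.2500
Denominator Σ(z_t−z̄)² = 474.5000
r_1 = 59.2500 / 474.5000 = 0.125

0.125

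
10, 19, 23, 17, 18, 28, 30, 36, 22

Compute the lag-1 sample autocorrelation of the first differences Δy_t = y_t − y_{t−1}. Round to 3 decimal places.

First differences Δy: 9, 4, -6, 1, 10, 2, 6, -14
Mean of differences = 1.5000
Numerator Σ(Δy_t−Δȳ)(Δy_{t+1}−Δȳ) = -63.7500
Denominator Σ(Δy_t−Δȳ)² = 452.0000
r_1(Δy) = -63.7500 / 452.0000 = -0.141

-0.141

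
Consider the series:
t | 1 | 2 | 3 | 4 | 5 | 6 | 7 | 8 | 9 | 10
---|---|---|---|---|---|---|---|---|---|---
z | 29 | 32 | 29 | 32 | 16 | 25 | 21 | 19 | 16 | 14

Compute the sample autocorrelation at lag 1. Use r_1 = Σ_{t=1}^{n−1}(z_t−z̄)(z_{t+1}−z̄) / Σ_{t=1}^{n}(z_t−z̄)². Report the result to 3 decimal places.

Mean z̄ = (29 + 32 + 29 + 32 + 16 + 25 + 21 + 19 + 16 + 14)/10 = 23.3000
Numerator Σ_{t=1}^{9}(z_t−z̄)(z_{t+1}−z̄) = 178.1100
Denominator Σ(z_t−z̄)² = 436.1000
r_1 = 178.1100 / 436.1000 = 0.408

0.408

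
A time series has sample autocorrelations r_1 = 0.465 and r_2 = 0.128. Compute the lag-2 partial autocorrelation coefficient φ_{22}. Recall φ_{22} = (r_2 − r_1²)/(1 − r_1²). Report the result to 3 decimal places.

-0.113

φ_{22} = (r_2 − r_1²) / (1 − r_1²)
r_1² = (0.465)² = 0.216225
Numerator = 0.128 − 0.2162 = -0.0882; denominator = 1 − 0.2162 = 0.7838
φ_{22} = -0.0882 / 0.7838 = -0.113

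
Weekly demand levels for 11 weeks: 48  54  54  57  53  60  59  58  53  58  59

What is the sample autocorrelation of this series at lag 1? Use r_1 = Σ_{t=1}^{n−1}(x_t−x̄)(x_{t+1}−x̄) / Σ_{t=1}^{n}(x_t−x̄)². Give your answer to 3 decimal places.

Mean x̄ = (48 + 54 + 54 + 57 + 53 + 60 + 59 + 58 + 53 + 58 + 59)/11 = 55.7273
Numerator Σ_{t=1}^{10}(x_t−x̄)(x_{t+1}−x̄) = 15.4711
Denominator Σ(x_t−x̄)² = 132.1818
r_1 = 15.4711 / 132.1818 = 0.117

0.117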